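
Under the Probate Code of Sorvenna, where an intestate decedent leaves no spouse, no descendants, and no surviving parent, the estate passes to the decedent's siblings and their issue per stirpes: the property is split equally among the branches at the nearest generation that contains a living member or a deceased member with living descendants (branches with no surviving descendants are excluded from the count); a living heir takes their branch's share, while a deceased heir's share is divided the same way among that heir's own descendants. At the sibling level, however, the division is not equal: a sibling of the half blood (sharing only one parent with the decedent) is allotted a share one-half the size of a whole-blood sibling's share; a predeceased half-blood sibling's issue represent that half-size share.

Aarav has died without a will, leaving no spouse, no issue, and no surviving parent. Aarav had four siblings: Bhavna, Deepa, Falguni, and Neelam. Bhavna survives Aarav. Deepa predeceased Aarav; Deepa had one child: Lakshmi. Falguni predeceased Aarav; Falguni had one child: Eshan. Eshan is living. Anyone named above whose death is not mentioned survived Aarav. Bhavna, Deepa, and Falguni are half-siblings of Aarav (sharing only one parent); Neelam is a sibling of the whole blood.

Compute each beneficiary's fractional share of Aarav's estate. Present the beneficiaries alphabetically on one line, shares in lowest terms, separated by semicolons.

No spouse, descendants, or parent survives, so the estate passes to Aarav's siblings per stirpes.
Half-blood siblings count for one-half the weight of whole-blood siblings at the initial division.
Dividing 1 in proportion to weights (total weight 5/2): Bhavna (weight 1/2) → 1/5; Deepa (weight 1/2) → 1/5; Falguni (weight 1/2) → 1/5; Neelam (weight 1) → 2/5.
Bhavna is living and takes 1/5.
Deepa predeceased; the 1/5 allotted to Deepa's branch passes to Deepa's issue by representation.
Lakshmi is the sole taker at this level and receives the full 1/5.
Falguni predeceased; the 1/5 allotted to Falguni's branch passes to Falguni's issue by representation.
Eshan is the sole taker at this level and receives the full 1/5.
Neelam is living and takes 2/5.

Bhavna 1/5; Eshan 1/5; Lakshmi 1/5; Neelam 2/5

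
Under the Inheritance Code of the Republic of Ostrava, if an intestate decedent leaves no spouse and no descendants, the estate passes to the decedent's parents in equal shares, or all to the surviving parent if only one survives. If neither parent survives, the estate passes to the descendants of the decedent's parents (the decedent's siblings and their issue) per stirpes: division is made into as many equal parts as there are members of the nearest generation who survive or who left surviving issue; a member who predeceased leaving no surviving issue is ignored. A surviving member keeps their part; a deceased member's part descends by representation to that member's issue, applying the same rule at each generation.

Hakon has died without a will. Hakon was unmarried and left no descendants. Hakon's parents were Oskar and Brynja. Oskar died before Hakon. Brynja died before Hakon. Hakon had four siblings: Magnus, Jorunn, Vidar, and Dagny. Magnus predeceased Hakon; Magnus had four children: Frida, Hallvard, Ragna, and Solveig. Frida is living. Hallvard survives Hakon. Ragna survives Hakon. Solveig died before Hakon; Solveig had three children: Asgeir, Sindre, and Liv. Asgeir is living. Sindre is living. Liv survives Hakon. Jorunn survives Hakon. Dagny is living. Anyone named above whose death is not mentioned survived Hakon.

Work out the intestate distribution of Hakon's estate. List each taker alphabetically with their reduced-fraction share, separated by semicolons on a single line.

Neither parent survives and there are no descendants, so the estate passes to Hakon's siblings and their issue per stirpes.
The estate is divided into 4 equal shares of 1/4 among Magnus, Jorunn, Vidar, Dagny.
Magnus predeceased; the 1/4 allotted to Magnus's branch passes to Magnus's issue by representation.
The 1/4 is divided into 4 equal shares of 1/16 among Frida, Hallvard, Ragna, Solveig.
Frida is living and takes 1/16.
Hallvard is living and takes 1/16.
Ragna is living and takes 1/16.
Solveig predeceased; the 1/16 allotted to Solveig's branch passes to Solveig's issue by representation.
The 1/16 is divided into 3 equal shares of 1/48 among Asgeir, Sindre, Liv.
Asgeir is living and takes 1/48.
Sindre is living and takes 1/48.
Liv is living and takes 1/48.
Jorunn is living and takes 1/4.
Vidar is living and takes 1/4.
Dagny is living and takes 1/4.

Asgeir 1/48; Dagny 1/4; Frida 1/16; Hallvard 1/16; Jorunn 1/4; Liv 1/48; Ragna 1/16; Sindre 1/48; Vidar 1/4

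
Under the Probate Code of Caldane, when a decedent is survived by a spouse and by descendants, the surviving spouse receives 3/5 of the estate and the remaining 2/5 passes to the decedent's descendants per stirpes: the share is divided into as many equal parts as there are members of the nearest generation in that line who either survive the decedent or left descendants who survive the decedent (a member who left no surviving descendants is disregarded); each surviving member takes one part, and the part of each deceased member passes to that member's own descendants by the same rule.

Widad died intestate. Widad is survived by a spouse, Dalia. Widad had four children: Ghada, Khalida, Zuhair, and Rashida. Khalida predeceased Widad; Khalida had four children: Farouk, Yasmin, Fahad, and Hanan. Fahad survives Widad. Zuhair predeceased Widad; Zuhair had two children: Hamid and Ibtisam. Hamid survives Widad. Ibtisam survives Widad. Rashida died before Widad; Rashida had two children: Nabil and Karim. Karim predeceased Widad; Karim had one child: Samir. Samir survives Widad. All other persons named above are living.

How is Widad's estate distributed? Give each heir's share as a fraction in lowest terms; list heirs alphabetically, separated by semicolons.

Dalia 3/5; Fahad 1/40; Farouk 1/40; Ghada 1/10; Hamid 1/20; Hanan 1/40; Ibtisam 1/20; Nabil 1/20; Samir 1/20; Yasmin 1/40

Dalia, as surviving spouse, takes 3/5.
The remaining 2/5 passes to Widad's descendants per stirpes.
The 2/5 is divided into 4 equal shares of 1/10 among Ghada, Khalida, Zuhair, Rashida.
Ghada is living and takes 1/10.
Khalida predeceased; the 1/10 allotted to Khalida's branch passes to Khalida's issue by representation.
The 1/10 is divided into 4 equal shares of 1/40 among Farouk, Yasmin, Fahad, Hanan.
Farouk is living and takes 1/40.
Yasmin is living and takes 1/40.
Fahad is living and takes 1/40.
Hanan is living and takes 1/40.
Zuhair predeceased; the 1/10 allotted to Zuhair's branch passes to Zuhair's issue by representation.
The 1/10 is divided into 2 equal shares of 1/20 among Hamid, Ibtisam.
Hamid is living and takes 1/20.
Ibtisam is living and takes 1/20.
Rashida predeceased; the 1/10 allotted to Rashida's branch passes to Rashida's issue by representation.
The 1/10 is divided into 2 equal shares of 1/20 among Nabil, Karim.
Nabil is living and takes 1/20.
Karim predeceased; the 1/20 allotted to Karim's branch passes to Karim's issue by representation.
Samir is the sole taker at this level and receives the full 1/20.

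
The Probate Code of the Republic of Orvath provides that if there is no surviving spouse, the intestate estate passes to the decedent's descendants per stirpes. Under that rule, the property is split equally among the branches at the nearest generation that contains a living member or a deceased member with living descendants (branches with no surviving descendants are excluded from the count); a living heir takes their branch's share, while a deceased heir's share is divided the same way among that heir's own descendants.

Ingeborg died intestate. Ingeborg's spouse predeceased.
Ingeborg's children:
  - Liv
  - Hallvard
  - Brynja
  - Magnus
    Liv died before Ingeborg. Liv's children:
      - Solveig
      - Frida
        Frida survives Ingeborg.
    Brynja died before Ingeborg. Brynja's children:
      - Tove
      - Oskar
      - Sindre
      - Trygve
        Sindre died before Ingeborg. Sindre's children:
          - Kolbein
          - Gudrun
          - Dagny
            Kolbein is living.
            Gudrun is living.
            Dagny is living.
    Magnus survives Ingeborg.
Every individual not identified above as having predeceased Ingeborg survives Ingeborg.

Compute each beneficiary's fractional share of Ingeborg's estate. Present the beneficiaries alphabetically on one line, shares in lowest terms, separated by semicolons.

There is no surviving spouse, so the entire estate passes to Ingeborg's descendants per stirpes.
The estate is divided into 4 equal shares of 1/4 among Liv, Hallvard, Brynja, Magnus.
Liv predeceased; the 1/4 allotted to Liv's branch passes to Liv's issue by representation.
The 1/4 is divided into 2 equal shares of 1/8 among Solveig, Frida.
Solveig is living and takes 1/8.
Frida is living and takes 1/8.
Hallvard is living and takes 1/4.
Brynja predeceased; the 1/4 allotted to Brynja's branch passes to Brynja's issue by representation.
The 1/4 is divided into 4 equal shares of 1/16 among Tove, Oskar, Sindre, Trygve.
Tove is living and takes 1/16.
Oskar is living and takes 1/16.
Sindre predeceased; the 1/16 allotted to Sindre's branch passes to Sindre's issue by representation.
The 1/16 is divided into 3 equal shares of 1/48 among Kolbein, Gudrun, Dagny.
Kolbein is living and takes 1/48.
Gudrun is living and takes 1/48.
Dagny is living and takes 1/48.
Trygve is living and takes 1/16.
Magnus is living and takes 1/4.

Dagny 1/48; Frida 1/8; Gudrun 1/48; Hallvard 1/4; Kolbein 1/48; Magnus 1/4; Oskar 1/16; Solveig 1/8; Tove 1/16; Trygve 1/16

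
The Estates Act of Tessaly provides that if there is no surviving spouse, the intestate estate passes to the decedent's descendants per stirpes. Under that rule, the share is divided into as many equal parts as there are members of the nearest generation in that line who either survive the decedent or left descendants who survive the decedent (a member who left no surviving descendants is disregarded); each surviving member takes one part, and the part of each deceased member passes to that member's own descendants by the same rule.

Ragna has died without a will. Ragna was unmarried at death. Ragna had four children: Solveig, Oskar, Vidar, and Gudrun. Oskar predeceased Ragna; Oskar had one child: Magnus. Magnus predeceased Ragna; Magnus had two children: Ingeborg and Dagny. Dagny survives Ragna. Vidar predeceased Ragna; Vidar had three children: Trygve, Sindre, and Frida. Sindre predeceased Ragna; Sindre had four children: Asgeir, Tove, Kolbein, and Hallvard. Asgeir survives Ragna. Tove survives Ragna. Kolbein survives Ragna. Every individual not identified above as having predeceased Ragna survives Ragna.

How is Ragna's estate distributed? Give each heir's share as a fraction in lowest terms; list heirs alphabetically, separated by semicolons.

Asgeir 1/48; Dagny 1/8; Frida 1/12; Gudrun 1/4; Hallvard 1/48; Ingeborg 1/8; Kolbein 1/48; Solveig 1/4; Tove 1/48; Trygve 1/12

There is no surviving spouse, so the entire estate passes to Ragna's descendants per stirpes.
The estate is divided into 4 equal shares of 1/4 among Solveig, Oskar, Vidar, Gudrun.
Solveig is living and takes 1/4.
Oskar predeceased; the 1/4 allotted to Oskar's branch passes to Oskar's issue by representation.
Magnus's line is the sole branch at this level, so the full 1/4 passes to Magnus's issue by representation.
The 1/4 is divided into 2 equal shares of 1/8 among Ingeborg, Dagny.
Ingeborg is living and takes 1/8.
Dagny is living and takes 1/8.
Vidar predeceased; the 1/4 allotted to Vidar's branch passes to Vidar's issue by representation.
The 1/4 is divided into 3 equal shares of 1/12 among Trygve, Sindre, Frida.
Trygve is living and takes 1/12.
Sindre predeceased; the 1/12 allotted to Sindre's branch passes to Sindre's issue by representation.
The 1/12 is divided into 4 equal shares of 1/48 among Asgeir, Tove, Kolbein, Hallvard.
Asgeir is living and takes 1/48.
Tove is living and takes 1/48.
Kolbein is living and takes 1/48.
Hallvard is living and takes 1/48.
Frida is living and takes 1/12.
Gudrun is living and takes 1/4.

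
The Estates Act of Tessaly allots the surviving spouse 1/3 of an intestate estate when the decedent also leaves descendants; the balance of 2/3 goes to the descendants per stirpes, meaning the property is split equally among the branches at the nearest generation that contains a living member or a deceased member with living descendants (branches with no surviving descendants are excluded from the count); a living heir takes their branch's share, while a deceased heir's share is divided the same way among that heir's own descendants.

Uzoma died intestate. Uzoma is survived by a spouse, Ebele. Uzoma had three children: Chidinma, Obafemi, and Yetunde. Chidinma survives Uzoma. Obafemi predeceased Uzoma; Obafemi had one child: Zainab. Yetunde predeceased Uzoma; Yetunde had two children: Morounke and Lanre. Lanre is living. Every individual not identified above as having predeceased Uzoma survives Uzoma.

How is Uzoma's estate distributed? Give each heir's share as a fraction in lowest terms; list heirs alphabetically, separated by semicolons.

Chidinma 2/9; Ebele 1/3; Lanre 1/9; Morounke 1/9; Zainab 2/9

Ebele, as surviving spouse, takes 1/3.
The remaining 2/3 passes to Uzoma's descendants per stirpes.
The 2/3 is divided into 3 equal shares of 2/9 among Chidinma, Obafemi, Yetunde.
Chidinma is living and takes 2/9.
Obafemi predeceased; the 2/9 allotted to Obafemi's branch passes to Obafemi's issue by representation.
Zainab is the sole taker at this level and receives the full 2/9.
Yetunde predeceased; the 2/9 allotted to Yetunde's branch passes to Yetunde's issue by representation.
The 2/9 is divided into 2 equal shares of 1/9 among Morounke, Lanre.
Morounke is living and takes 1/9.
Lanre is living and takes 1/9.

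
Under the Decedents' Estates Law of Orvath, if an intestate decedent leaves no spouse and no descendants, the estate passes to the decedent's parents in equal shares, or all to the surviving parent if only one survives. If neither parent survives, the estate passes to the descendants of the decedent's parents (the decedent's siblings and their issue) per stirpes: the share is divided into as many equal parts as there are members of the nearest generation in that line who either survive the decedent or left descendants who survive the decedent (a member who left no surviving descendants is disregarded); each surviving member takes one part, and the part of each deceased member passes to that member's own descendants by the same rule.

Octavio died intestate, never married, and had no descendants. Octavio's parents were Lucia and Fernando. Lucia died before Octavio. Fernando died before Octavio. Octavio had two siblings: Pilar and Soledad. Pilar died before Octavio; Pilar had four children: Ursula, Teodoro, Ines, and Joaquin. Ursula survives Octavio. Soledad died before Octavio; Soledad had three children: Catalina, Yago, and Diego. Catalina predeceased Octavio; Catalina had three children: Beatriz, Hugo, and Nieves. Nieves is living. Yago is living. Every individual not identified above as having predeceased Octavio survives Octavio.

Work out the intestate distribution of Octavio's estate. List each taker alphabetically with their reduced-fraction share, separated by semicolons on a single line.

Beatriz 1/18; Diego 1/6; Hugo 1/18; Ines 1/8; Joaquin 1/8; Nieves 1/18; Teodoro 1/8; Ursula 1/8; Yago 1/6

Neither parent survives and there are no descendants, so the estate passes to Octavio's siblings and their issue per stirpes.
The estate is divided into 2 equal shares of 1/2 among Pilar, Soledad.
Pilar predeceased; the 1/2 allotted to Pilar's branch passes to Pilar's issue by representation.
The 1/2 is divided into 4 equal shares of 1/8 among Ursula, Teodoro, Ines, Joaquin.
Ursula is living and takes 1/8.
Teodoro is living and takes 1/8.
Ines is living and takes 1/8.
Joaquin is living and takes 1/8.
Soledad predeceased; the 1/2 allotted to Soledad's branch passes to Soledad's issue by representation.
The 1/2 is divided into 3 equal shares of 1/6 among Catalina, Yago, Diego.
Catalina predeceased; the 1/6 allotted to Catalina's branch passes to Catalina's issue by representation.
The 1/6 is divided into 3 equal shares of 1/18 among Beatriz, Hugo, Nieves.
Beatriz is living and takes 1/18.
Hugo is living and takes 1/18.
Nieves is living and takes 1/18.
Yago is living and takes 1/6.
Diego is living and takes 1/6.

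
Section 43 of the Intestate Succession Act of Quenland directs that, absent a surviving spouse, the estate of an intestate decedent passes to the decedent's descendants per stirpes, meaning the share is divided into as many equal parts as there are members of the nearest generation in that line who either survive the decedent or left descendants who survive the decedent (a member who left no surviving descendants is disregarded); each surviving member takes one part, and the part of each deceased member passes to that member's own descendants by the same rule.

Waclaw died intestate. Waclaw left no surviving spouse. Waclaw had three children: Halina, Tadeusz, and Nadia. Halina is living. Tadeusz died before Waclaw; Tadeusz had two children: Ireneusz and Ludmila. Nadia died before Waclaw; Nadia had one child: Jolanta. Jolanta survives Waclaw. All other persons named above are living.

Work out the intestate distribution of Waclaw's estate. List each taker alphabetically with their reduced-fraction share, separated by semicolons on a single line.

Halina 1/3; Ireneusz 1/6; Jolanta 1/3; Ludmila 1/6

There is no surviving spouse, so the entire estate passes to Waclaw's descendants per stirpes.
The estate is divided into 3 equal shares of 1/3 among Halina, Tadeusz, Nadia.
Halina is living and takes 1/3.
Tadeusz predeceased; the 1/3 allotted to Tadeusz's branch passes to Tadeusz's issue by representation.
The 1/3 is divided into 2 equal shares of 1/6 among Ireneusz, Ludmila.
Ireneusz is living and takes 1/6.
Ludmila is living and takes 1/6.
Nadia predeceased; the 1/3 allotted to Nadia's branch passes to Nadia's issue by representation.
Jolanta is the sole taker at this level and receives the full 1/3.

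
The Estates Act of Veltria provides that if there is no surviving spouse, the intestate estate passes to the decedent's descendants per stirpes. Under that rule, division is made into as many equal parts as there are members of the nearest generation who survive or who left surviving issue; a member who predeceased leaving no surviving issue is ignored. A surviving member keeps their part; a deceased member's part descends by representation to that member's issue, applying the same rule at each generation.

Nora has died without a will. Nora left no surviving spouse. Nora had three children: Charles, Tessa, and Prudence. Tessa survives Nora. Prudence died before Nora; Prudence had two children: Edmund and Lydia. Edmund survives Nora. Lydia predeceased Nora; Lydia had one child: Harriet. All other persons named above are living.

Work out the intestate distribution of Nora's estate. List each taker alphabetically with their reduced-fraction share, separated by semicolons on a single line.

There is no surviving spouse, so the entire estate passes to Nora's descendants per stirpes.
The estate is divided into 3 equal shares of 1/3 among Charles, Tessa, Prudence.
Charles is living and takes 1/3.
Tessa is living and takes 1/3.
Prudence predeceased; the 1/3 allotted to Prudence's branch passes to Prudence's issue by representation.
The 1/3 is divided into 2 equal shares of 1/6 among Edmund, Lydia.
Edmund is living and takes 1/6.
Lydia predeceased; the 1/6 allotted to Lydia's branch passes to Lydia's issue by representation.
Harriet is the sole taker at this level and receives the full 1/6.

Charles 1/3; Edmund 1/6; Harriet 1/6; Tessa 1/3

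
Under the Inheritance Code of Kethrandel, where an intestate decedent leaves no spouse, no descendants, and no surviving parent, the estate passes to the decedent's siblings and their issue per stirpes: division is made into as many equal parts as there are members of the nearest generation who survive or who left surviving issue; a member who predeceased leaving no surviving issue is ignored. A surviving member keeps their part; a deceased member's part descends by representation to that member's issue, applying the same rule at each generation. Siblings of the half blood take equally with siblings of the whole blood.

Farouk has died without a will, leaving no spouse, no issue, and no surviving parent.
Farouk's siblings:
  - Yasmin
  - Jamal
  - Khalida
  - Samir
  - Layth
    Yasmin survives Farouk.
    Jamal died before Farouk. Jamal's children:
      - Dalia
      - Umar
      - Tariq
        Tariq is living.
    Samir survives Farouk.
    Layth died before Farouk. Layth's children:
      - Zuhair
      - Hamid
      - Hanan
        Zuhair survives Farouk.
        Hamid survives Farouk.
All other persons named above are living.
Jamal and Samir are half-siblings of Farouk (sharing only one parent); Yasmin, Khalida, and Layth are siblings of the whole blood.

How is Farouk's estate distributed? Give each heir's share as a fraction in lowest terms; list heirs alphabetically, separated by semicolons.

No spouse, descendants, or parent survives, so the estate passes to Farouk's siblings per stirpes.
Half-blood and whole-blood siblings take equally under the stated rule.
The estate is divided into 5 equal shares of 1/5 among Yasmin, Jamal, Khalida, Samir, Layth.
Yasmin is living and takes 1/5.
Jamal predeceased; the 1/5 allotted to Jamal's branch passes to Jamal's issue by representation.
The 1/5 is divided into 3 equal shares of 1/15 among Dalia, Umar, Tariq.
Dalia is living and takes 1/15.
Umar is living and takes 1/15.
Tariq is living and takes 1/15.
Khalida is living and takes 1/5.
Samir is living and takes 1/5.
Layth predeceased; the 1/5 allotted to Layth's branch passes to Layth's issue by representation.
The 1/5 is divided into 3 equal shares of 1/15 among Zuhair, Hamid, Hanan.
Zuhair is living and takes 1/15.
Hamid is living and takes 1/15.
Hanan is living and takes 1/15.

Dalia 1/15; Hamid 1/15; Hanan 1/15; Khalida 1/5; Samir 1/5; Tariq 1/15; Umar 1/15; Yasmin 1/5; Zuhair 1/15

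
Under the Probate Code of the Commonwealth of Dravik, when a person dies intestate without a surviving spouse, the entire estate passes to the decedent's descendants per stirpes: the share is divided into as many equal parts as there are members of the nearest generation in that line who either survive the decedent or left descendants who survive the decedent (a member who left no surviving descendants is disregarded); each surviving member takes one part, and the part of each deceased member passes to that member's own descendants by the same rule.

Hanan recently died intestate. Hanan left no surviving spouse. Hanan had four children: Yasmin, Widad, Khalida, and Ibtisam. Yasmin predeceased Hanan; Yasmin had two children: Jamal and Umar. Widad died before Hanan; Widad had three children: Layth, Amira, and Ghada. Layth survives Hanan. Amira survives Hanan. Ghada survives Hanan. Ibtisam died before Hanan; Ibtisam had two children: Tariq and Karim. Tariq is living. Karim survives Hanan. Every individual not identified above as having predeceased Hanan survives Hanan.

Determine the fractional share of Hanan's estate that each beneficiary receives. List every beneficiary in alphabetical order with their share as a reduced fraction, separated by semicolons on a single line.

Amira 1/12; Ghada 1/12; Jamal 1/8; Karim 1/8; Khalida 1/4; Layth 1/12; Tariq 1/8; Umar 1/8

There is no surviving spouse, so the entire estate passes to Hanan's descendants per stirpes.
The estate is divided into 4 equal shares of 1/4 among Yasmin, Widad, Khalida, Ibtisam.
Yasmin predeceased; the 1/4 allotted to Yasmin's branch passes to Yasmin's issue by representation.
The 1/4 is divided into 2 equal shares of 1/8 among Jamal, Umar.
Jamal is living and takes 1/8.
Umar is living and takes 1/8.
Widad predeceased; the 1/4 allotted to Widad's branch passes to Widad's issue by representation.
The 1/4 is divided into 3 equal shares of 1/12 among Layth, Amira, Ghada.
Layth is living and takes 1/12.
Amira is living and takes 1/12.
Ghada is living and takes 1/12.
Khalida is living and takes 1/4.
Ibtisam predeceased; the 1/4 allotted to Ibtisam's branch passes to Ibtisam's issue by representation.
The 1/4 is divided into 2 equal shares of 1/8 among Tariq, Karim.
Tariq is living and takes 1/8.
Karim is living and takes 1/8.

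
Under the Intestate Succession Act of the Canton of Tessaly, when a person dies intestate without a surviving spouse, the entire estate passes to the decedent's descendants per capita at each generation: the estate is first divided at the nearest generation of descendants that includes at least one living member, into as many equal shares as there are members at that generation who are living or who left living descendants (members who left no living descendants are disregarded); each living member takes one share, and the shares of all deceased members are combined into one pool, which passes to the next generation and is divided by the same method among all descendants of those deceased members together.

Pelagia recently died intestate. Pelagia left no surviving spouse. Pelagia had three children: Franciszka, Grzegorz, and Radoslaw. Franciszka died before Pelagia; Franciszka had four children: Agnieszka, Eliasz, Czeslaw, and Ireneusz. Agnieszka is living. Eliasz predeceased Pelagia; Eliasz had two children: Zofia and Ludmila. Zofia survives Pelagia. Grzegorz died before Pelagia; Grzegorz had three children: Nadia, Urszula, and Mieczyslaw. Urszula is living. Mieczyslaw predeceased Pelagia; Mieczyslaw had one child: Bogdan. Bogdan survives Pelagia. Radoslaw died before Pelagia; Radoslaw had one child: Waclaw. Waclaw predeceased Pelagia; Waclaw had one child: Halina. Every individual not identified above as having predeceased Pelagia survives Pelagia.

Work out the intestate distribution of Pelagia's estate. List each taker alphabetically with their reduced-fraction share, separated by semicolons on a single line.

Agnieszka 1/8; Bogdan 3/32; Czeslaw 1/8; Halina 3/32; Ireneusz 1/8; Ludmila 3/32; Nadia 1/8; Urszula 1/8; Zofia 3/32

There is no surviving spouse, so the entire estate passes to Pelagia's descendants per capita at each generation.
No one at generation 1 (Franciszka, Grzegorz, Radoslaw) is living; moving to the next generation.
At generation 2 (Agnieszka, Eliasz, Czeslaw, Ireneusz, Nadia, Urszula, Mieczyslaw, Waclaw) there are 8 shares of (1)/8 = 1/8 each.
Living: Agnieszka, Czeslaw, Ireneusz, Nadia, and Urszula — each takes 1/8.
Deceased: Eliasz, Mieczyslaw, and Waclaw. Their combined 3/8 is pooled and carried to generation 3.
At generation 3 (Zofia, Ludmila, Bogdan, Halina) there are 4 shares of (3/8)/4 = 3/32 each.
Living: Zofia, Ludmila, Bogdan, and Halina — each takes 3/32.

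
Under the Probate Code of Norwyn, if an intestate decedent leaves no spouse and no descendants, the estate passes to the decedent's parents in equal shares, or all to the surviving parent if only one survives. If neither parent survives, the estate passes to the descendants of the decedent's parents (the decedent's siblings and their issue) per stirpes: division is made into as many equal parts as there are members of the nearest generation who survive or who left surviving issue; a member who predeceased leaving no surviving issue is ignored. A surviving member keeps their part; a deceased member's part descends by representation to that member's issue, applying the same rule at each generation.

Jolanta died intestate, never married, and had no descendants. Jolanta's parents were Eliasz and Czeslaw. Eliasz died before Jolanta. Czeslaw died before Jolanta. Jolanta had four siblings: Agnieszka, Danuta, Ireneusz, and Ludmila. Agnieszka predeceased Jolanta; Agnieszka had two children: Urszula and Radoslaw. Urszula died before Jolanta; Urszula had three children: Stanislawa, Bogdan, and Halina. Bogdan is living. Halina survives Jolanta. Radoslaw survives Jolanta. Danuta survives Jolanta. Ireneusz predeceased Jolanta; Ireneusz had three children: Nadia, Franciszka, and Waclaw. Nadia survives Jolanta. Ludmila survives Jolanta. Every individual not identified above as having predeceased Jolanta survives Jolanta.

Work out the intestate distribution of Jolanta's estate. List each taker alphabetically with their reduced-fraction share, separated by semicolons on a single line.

Bogdan 1/24; Danuta 1/4; Franciszka 1/12; Halina 1/24; Ludmila 1/4; Nadia 1/12; Radoslaw 1/8; Stanislawa 1/24; Waclaw 1/12

Neither parent survives and there are no descendants, so the estate passes to Jolanta's siblings and their issue per stirpes.
The estate is divided into 4 equal shares of 1/4 among Agnieszka, Danuta, Ireneusz, Ludmila.
Agnieszka predeceased; the 1/4 allotted to Agnieszka's branch passes to Agnieszka's issue by representation.
The 1/4 is divided into 2 equal shares of 1/8 among Urszula, Radoslaw.
Urszula predeceased; the 1/8 allotted to Urszula's branch passes to Urszula's issue by representation.
The 1/8 is divided into 3 equal shares of 1/24 among Stanislawa, Bogdan, Halina.
Stanislawa is living and takes 1/24.
Bogdan is living and takes 1/24.
Halina is living and takes 1/24.
Radoslaw is living and takes 1/8.
Danuta is living and takes 1/4.
Ireneusz predeceased; the 1/4 allotted to Ireneusz's branch passes to Ireneusz's issue by representation.
The 1/4 is divided into 3 equal shares of 1/12 among Nadia, Franciszka, Waclaw.
Nadia is living and takes 1/12.
Franciszka is living and takes 1/12.
Waclaw is living and takes 1/12.
Ludmila is living and takes 1/4.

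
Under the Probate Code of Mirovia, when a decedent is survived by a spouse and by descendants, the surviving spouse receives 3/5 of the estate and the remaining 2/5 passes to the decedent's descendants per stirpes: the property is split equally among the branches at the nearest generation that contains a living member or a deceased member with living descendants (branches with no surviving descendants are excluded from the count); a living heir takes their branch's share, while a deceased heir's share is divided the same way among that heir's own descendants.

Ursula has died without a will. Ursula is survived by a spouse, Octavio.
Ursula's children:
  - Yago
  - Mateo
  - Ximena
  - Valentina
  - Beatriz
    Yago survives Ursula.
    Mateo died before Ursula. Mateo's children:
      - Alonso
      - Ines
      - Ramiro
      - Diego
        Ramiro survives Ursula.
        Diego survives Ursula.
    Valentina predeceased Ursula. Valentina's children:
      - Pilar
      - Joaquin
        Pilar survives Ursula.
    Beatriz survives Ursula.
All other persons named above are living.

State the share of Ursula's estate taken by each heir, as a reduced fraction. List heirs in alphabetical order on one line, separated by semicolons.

Octavio, as surviving spouse, takes 3/5.
The remaining 2/5 passes to Ursula's descendants per stirpes.
The 2/5 is divided into 5 equal shares of 2/25 among Yago, Mateo, Ximena, Valentina, Beatriz.
Yago is living and takes 2/25.
Mateo predeceased; the 2/25 allotted to Mateo's branch passes to Mateo's issue by representation.
The 2/25 is divided into 4 equal shares of 1/50 among Alonso, Ines, Ramiro, Diego.
Alonso is living and takes 1/50.
Ines is living and takes 1/50.
Ramiro is living and takes 1/50.
Diego is living and takes 1/50.
Ximena is living and takes 2/25.
Valentina predeceased; the 2/25 allotted to Valentina's branch passes to Valentina's issue by representation.
The 2/25 is divided into 2 equal shares of 1/25 among Pilar, Joaquin.
Pilar is living and takes 1/25.
Joaquin is living and takes 1/25.
Beatriz is living and takes 2/25.

Alonso 1/50; Beatriz 2/25; Diego 1/50; Ines 1/50; Joaquin 1/25; Octavio 3/5; Pilar 1/25; Ramiro 1/50; Ximena 2/25; Yago 2/25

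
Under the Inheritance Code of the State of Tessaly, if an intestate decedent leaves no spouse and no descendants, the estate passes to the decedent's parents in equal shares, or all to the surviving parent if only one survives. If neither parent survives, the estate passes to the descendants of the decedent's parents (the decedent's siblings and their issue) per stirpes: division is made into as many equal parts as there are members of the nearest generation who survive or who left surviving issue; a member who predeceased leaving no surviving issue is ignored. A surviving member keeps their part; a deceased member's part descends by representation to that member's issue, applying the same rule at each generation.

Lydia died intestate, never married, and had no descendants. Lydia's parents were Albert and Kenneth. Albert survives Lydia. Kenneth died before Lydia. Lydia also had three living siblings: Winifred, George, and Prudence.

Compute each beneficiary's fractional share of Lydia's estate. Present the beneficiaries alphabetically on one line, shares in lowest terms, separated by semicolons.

Albert 1

Only one parent, Albert, survives, so Albert takes the entire estate. The siblings take nothing because a surviving parent has priority.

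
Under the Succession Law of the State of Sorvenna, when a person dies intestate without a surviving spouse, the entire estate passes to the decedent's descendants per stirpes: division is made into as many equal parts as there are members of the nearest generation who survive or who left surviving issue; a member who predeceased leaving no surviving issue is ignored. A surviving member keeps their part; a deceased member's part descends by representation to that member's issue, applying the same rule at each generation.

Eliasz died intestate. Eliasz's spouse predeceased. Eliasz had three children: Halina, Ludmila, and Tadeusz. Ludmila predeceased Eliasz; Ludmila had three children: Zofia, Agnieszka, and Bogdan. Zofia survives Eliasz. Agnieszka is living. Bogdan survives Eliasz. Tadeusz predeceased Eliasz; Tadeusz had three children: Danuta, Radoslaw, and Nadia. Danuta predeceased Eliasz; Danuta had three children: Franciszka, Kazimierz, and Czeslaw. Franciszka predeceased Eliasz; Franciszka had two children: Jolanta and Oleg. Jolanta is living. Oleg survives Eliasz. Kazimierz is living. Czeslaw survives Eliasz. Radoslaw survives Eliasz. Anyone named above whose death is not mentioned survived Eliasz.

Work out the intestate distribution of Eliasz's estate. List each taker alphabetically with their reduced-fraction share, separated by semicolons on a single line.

Agnieszka 1/9; Bogdan 1/9; Czeslaw 1/27; Halina 1/3; Jolanta 1/54; Kazimierz 1/27; Nadia 1/9; Oleg 1/54; Radoslaw 1/9; Zofia 1/9

There is no surviving spouse, so the entire estate passes to Eliasz's descendants per stirpes.
The estate is divided into 3 equal shares of 1/3 among Halina, Ludmila, Tadeusz.
Halina is living and takes 1/3.
Ludmila predeceased; the 1/3 allotted to Ludmila's branch passes to Ludmila's issue by representation.
The 1/3 is divided into 3 equal shares of 1/9 among Zofia, Agnieszka, Bogdan.
Zofia is living and takes 1/9.
Agnieszka is living and takes 1/9.
Bogdan is living and takes 1/9.
Tadeusz predeceased; the 1/3 allotted to Tadeusz's branch passes to Tadeusz's issue by representation.
The 1/3 is divided into 3 equal shares of 1/9 among Danuta, Radoslaw, Nadia.
Danuta predeceased; the 1/9 allotted to Danuta's branch passes to Danuta's issue by representation.
The 1/9 is divided into 3 equal shares of 1/27 among Franciszka, Kazimierz, Czeslaw.
Franciszka predeceased; the 1/27 allotted to Franciszka's branch passes to Franciszka's issue by representation.
The 1/27 is divided into 2 equal shares of 1/54 among Jolanta, Oleg.
Jolanta is living and takes 1/54.
Oleg is living and takes 1/54.
Kazimierz is living and takes 1/27.
Czeslaw is living and takes 1/27.
Radoslaw is living and takes 1/9.
Nadia is living and takes 1/9.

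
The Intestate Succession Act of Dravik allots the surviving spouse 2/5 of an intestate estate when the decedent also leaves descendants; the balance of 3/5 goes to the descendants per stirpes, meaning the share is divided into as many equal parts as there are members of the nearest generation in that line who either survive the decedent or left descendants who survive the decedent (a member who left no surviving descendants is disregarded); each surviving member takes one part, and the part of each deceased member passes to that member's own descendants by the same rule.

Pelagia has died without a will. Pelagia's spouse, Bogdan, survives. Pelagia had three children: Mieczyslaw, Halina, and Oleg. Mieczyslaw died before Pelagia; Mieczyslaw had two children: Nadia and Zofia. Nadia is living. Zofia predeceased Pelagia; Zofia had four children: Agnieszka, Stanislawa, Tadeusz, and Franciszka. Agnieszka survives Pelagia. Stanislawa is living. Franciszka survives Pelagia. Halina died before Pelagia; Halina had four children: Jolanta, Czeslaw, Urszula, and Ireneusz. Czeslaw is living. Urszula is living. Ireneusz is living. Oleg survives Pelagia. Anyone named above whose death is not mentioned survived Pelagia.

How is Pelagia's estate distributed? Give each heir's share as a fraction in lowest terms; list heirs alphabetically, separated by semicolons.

Agnieszka 1/40; Bogdan 2/5; Czeslaw 1/20; Franciszka 1/40; Ireneusz 1/20; Jolanta 1/20; Nadia 1/10; Oleg 1/5; Stanislawa 1/40; Tadeusz 1/40; Urszula 1/20

Bogdan, as surviving spouse, takes 2/5.
The remaining 3/5 passes to Pelagia's descendants per stirpes.
The 3/5 is divided into 3 equal shares of 1/5 among Mieczyslaw, Halina, Oleg.
Mieczyslaw predeceased; the 1/5 allotted to Mieczyslaw's branch passes to Mieczyslaw's issue by representation.
The 1/5 is divided into 2 equal shares of 1/10 among Nadia, Zofia.
Nadia is living and takes 1/10.
Zofia predeceased; the 1/10 allotted to Zofia's branch passes to Zofia's issue by representation.
The 1/10 is divided into 4 equal shares of 1/40 among Agnieszka, Stanislawa, Tadeusz, Franciszka.
Agnieszka is living and takes 1/40.
Stanislawa is living and takes 1/40.
Tadeusz is living and takes 1/40.
Franciszka is living and takes 1/40.
Halina predeceased; the 1/5 allotted to Halina's branch passes to Halina's issue by representation.
The 1/5 is divided into 4 equal shares of 1/20 among Jolanta, Czeslaw, Urszula, Ireneusz.
Jolanta is living and takes 1/20.
Czeslaw is living and takes 1/20.
Urszula is living and takes 1/20.
Ireneusz is living and takes 1/20.
Oleg is living and takes 1/5.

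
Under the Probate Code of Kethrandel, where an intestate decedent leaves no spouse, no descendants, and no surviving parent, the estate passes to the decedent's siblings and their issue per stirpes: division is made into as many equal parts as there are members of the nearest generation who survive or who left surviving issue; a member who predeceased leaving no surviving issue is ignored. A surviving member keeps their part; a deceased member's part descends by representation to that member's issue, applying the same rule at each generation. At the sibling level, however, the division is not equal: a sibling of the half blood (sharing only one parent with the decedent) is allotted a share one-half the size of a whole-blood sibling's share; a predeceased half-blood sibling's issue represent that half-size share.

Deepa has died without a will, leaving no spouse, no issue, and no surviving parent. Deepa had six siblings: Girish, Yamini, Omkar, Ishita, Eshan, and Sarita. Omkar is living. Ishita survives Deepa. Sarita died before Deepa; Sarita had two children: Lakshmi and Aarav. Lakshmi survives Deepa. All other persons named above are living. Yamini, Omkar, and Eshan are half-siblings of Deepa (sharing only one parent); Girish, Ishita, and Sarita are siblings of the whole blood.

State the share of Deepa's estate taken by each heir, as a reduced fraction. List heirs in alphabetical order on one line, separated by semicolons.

No spouse, descendants, or parent survives, so the estate passes to Deepa's siblings per stirpes.
Half-blood siblings count for one-half the weight of whole-blood siblings at the initial division.
Dividing 1 in proportion to weights (total weight 9/2): Girish (weight 1) → 2/9; Yamini (weight 1/2) → 1/9; Omkar (weight 1/2) → 1/9; Ishita (weight 1) → 2/9; Eshan (weight 1/2) → 1/9; Sarita (weight 1) → 2/9.
Girish is living and takes 2/9.
Yamini is living and takes 1/9.
Omkar is living and takes 1/9.
Ishita is living and takes 2/9.
Eshan is living and takes 1/9.
Sarita predeceased; the 2/9 allotted to Sarita's branch passes to Sarita's issue by representation.
The 2/9 is divided into 2 equal shares of 1/9 among Lakshmi, Aarav.
Lakshmi is living and takes 1/9.
Aarav is living and takes 1/9.

Aarav 1/9; Eshan 1/9; Girish 2/9; Ishita 2/9; Lakshmi 1/9; Omkar 1/9; Yamini 1/9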